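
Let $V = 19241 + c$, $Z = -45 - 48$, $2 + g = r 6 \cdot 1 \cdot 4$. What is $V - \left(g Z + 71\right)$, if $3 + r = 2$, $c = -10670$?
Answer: $6082$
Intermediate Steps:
$r = -1$ ($r = -3 + 2 = -1$)
$g = -26$ ($g = -2 + \left(-1\right) 6 \cdot 1 \cdot 4 = -2 - 24 = -26$)
$Z = -93$
$V = 8571$ ($V = 19241 - 10670 = 8571$)
$V - \left(g Z + 71\right) = 8571 - \left(\left(-26\right) \left(-93\right) + 71\right) = 8571 - \left(2418 + 71\right) = 8571 - 2489 = 6082$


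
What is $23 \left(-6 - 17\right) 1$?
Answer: $-529$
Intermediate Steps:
$23 \left(-6 - 17\right) 1 = 23 \left(-23\right) 1 = \left(-529\right) 1 = -529$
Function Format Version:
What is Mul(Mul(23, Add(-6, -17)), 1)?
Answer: -529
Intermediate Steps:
Mul(Mul(23, Add(-6, -17)), 1) = Mul(Mul(23, -23), 1) = Mul(-529, 1) = -529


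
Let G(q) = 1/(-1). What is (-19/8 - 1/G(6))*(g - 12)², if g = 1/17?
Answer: -453299/2312 ≈ -196.06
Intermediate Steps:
g = 1/17 (g = 1*(1/17) = 1/17 ≈ 0.058824)
G(q) = -1
(-19/8 - 1/G(6))*(g - 12)² = (-19/8 - 1/(-1))*(1/17 - 12)² = (-19*⅛ - 1*(-1))*(-203/17)² = (-19/8 + 1)*(41209/289) = -11/8*41209/289 = -453299/2312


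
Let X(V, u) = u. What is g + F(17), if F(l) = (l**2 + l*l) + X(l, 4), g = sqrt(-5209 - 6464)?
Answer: 582 + 3*I*sqrt(1297) ≈ 582.0 + 108.04*I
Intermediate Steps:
g = 3*I*sqrt(1297) (g = sqrt(-11673) = 3*I*sqrt(1297) ≈ 108.04*I)
F(l) = 4 + 2*l**2 (F(l) = (l**2 + l*l) + 4 = (l**2 + l**2) + 4 = 2*l**2 + 4 = 4 + 2*l**2)
g + F(17) = 3*I*sqrt(1297) + (4 + 2*17**2) = 3*I*sqrt(1297) + (4 + 2*289) = 3*I*sqrt(1297) + (4 + 578) = 3*I*sqrt(1297) + 582 = 582 + 3*I*sqrt(1297)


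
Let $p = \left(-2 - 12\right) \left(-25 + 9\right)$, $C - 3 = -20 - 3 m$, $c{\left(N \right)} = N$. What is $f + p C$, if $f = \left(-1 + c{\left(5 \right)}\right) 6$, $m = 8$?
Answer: $-9160$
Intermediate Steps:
$C = -41$ ($C = 3 - \left(20 + 3 \cdot 8\right) = 3 - 44 = -41$)
$p = 224$ ($p = \left(-14\right) \left(-16\right) = 224$)
$f = 24$ ($f = \left(-1 + 5\right) 6 = 4 \cdot 6 = 24$)
$f + p C = 24 + 224 \left(-41\right) = 24 - 9184 = -9160$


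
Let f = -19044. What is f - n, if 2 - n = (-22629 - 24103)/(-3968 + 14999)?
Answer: -210143158/11031 ≈ -19050.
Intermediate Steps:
n = 68794/11031 (n = 2 - (-22629 - 24103)/(-3968 + 14999) = 2 - (-46732)/11031 = 2 - 1*(-46732/11031) = 2 + 46732/11031 = 68794/11031 ≈ 6.2364)
f - n = -19044 - 1*68794/11031 = -19044 - 68794/11031 = -210143158/11031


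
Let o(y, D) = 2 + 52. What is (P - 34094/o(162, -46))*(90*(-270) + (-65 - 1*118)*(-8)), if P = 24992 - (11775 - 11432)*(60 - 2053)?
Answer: -145502694920/9 ≈ -1.6167e+10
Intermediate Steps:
o(y, D) = 54
P = 708591 (P = 24992 - 343*(-1993) = 24992 - 1*(-683599) = 24992 + 683599 = 708591)
(P - 34094/o(162, -46))*(90*(-270) + (-65 - 1*118)*(-8)) = (708591 - 34094/54)*(90*(-270) + (-65 - 1*118)*(-8)) = (708591 - 34094*1/54)*(-24300 + (-65 - 118)*(-8)) = (708591 - 17047/27)*(-24300 - 183*(-8)) = 19114910*(-24300 + 1464)/27 = (19114910/27)*(-22836) = -145502694920/9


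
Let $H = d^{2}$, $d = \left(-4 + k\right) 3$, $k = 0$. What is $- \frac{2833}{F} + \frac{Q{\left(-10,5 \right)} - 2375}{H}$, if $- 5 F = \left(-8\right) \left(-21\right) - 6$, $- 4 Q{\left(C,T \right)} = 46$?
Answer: $\frac{183683}{2592} \approx 70.865$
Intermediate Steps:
$Q{\left(C,T \right)} = - \frac{23}{2}$ ($Q{\left(C,T \right)} = \left(- \frac{1}{4}\right) 46 = - \frac{23}{2}$)
$F = - \frac{162}{5}$ ($F = - \frac{\left(-8\right) \left(-21\right) - 6}{5} = - \frac{168 - 6}{5} = \left(- \frac{1}{5}\right) 162 = - \frac{162}{5} \approx -32.4$)
$d = -12$ ($d = \left(-4 + 0\right) 3 = \left(-4\right) 3 = -12$)
$H = 144$ ($H = \left(-12\right)^{2} = 144$)
$- \frac{2833}{F} + \frac{Q{\left(-10,5 \right)} - 2375}{H} = - \frac{2833}{- \frac{162}{5}} + \frac{- \frac{23}{2} - 2375}{144} = \left(-2833\right) \left(- \frac{5}{162}\right) + \left(- \frac{23}{2} - 2375\right) \frac{1}{144} = \frac{14165}{162} - \frac{1591}{96} = \frac{183683}{2592}$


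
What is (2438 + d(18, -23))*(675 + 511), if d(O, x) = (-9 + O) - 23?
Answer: 2874864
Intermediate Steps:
d(O, x) = -32 + O
(2438 + d(18, -23))*(675 + 511) = (2438 + (-32 + 18))*(675 + 511) = (2438 - 14)*1186 = 2424*1186 = 2874864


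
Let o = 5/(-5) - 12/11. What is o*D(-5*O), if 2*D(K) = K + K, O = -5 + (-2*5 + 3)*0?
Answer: -575/11 ≈ -52.273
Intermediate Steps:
O = -5 (O = -5 + (-10 + 3)*0 = -5 - 7*0 = -5 + 0 = -5)
D(K) = K (D(K) = (K + K)/2 = (2*K)/2 = K)
o = -23/11 (o = 5*(-⅕) - 12*1/11 = -1 - 12/11 = -23/11 ≈ -2.0909)
o*D(-5*O) = -(-115)*(-5)/11 = -23/11*25 = -575/11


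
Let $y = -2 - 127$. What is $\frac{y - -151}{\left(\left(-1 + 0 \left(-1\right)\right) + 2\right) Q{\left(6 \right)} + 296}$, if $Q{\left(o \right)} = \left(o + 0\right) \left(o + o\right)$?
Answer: $\frac{11}{184} \approx 0.059783$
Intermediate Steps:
$Q{\left(o \right)} = 2 o^{2}$ ($Q{\left(o \right)} = o 2 o = 2 o^{2}$)
$y = -129$
$\frac{y - -151}{\left(\left(-1 + 0 \left(-1\right)\right) + 2\right) Q{\left(6 \right)} + 296} = \frac{-129 - -151}{\left(\left(-1 + 0 \left(-1\right)\right) + 2\right) 2 \cdot 6^{2} + 296} = \frac{-129 + \left(-60 + 211\right)}{\left(\left(-1 + 0\right) + 2\right) 2 \cdot 36 + 296} = \frac{-129 + 151}{\left(-1 + 2\right) 72 + 296} = \frac{22}{1 \cdot 72 + 296} = \frac{22}{72 + 296} = \frac{22}{368} = 22 \cdot \frac{1}{368} = \frac{11}{184}$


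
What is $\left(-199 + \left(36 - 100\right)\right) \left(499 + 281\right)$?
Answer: $-205140$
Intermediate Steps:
$\left(-199 + \left(36 - 100\right)\right) \left(499 + 281\right) = \left(-199 - 64\right) 780 = \left(-263\right) 780 = -205140$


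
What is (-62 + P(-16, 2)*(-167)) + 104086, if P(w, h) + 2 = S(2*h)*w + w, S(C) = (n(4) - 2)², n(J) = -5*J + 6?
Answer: 791062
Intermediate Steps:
n(J) = 6 - 5*J
S(C) = 256 (S(C) = ((6 - 5*4) - 2)² = ((6 - 20) - 2)² = (-14 - 2)² = (-16)² = 256)
P(w, h) = -2 + 257*w (P(w, h) = -2 + (256*w + w) = -2 + 257*w)
(-62 + P(-16, 2)*(-167)) + 104086 = (-62 + (-2 + 257*(-16))*(-167)) + 104086 = (-62 + (-2 - 4112)*(-167)) + 104086 = (-62 - 4114*(-167)) + 104086 = (-62 + 687038) + 104086 = 686976 + 104086 = 791062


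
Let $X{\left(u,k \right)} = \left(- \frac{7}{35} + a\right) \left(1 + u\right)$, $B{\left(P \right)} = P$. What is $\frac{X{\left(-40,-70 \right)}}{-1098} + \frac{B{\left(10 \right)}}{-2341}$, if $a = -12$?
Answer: $- \frac{30733}{70230} \approx -0.4376$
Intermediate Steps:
$X{\left(u,k \right)} = - \frac{61}{5} - \frac{61 u}{5}$ ($X{\left(u,k \right)} = \left(- \frac{7}{35} - 12\right) \left(1 + u\right) = \left(\left(-7\right) \frac{1}{35} - 12\right) \left(1 + u\right) = \left(- \frac{1}{5} - 12\right) \left(1 + u\right) = - \frac{61 \left(1 + u\right)}{5} = - \frac{61}{5} - \frac{61 u}{5}$)
$\frac{X{\left(-40,-70 \right)}}{-1098} + \frac{B{\left(10 \right)}}{-2341} = \frac{- \frac{61}{5} - -488}{-1098} + \frac{10}{-2341} = \left(- \frac{61}{5} + 488\right) \left(- \frac{1}{1098}\right) + 10 \left(- \frac{1}{2341}\right) = \frac{2379}{5} \left(- \frac{1}{1098}\right) - \frac{10}{2341} = - \frac{13}{30} - \frac{10}{2341} = - \frac{30733}{70230}$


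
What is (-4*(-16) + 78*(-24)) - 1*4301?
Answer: -6109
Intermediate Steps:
(-4*(-16) + 78*(-24)) - 1*4301 = (64 - 1872) - 4301 = -1808 - 4301 = -6109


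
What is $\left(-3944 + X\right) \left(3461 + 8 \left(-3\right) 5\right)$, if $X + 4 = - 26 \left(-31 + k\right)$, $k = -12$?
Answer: $-9455030$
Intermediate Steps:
$X = 1114$ ($X = -4 - 26 \left(-31 - 12\right) = -4 - -1118 = -4 + 1118 = 1114$)
$\left(-3944 + X\right) \left(3461 + 8 \left(-3\right) 5\right) = \left(-3944 + 1114\right) \left(3461 + 8 \left(-3\right) 5\right) = - 2830 \left(3461 - 120\right) = \left(-2830\right) 3341 = -9455030$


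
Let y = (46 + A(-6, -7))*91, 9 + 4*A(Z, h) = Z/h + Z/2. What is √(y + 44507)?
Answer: √193758/2 ≈ 220.09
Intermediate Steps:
A(Z, h) = -9/4 + Z/8 + Z/(4*h) (A(Z, h) = -9/4 + (Z/h + Z/2)/4 = -9/4 + (Z/2 + Z/h)/4 = -9/4 + (Z/8 + Z/(4*h)) = -9/4 + Z/8 + Z/(4*h))
y = 7865/2 (y = (46 + (⅛)*(2*(-6) - 7*(-18 - 6))/(-7))*91 = (46 + (⅛)*(-⅐)*(-12 - 7*(-24)))*91 = (46 + (⅛)*(-⅐)*(-12 + 168))*91 = (46 + (⅛)*(-⅐)*156)*91 = (46 - 39/14)*91 = (605/14)*91 = 7865/2 ≈ 3932.5)
√(y + 44507) = √(7865/2 + 44507) = √(96879/2) = √193758/2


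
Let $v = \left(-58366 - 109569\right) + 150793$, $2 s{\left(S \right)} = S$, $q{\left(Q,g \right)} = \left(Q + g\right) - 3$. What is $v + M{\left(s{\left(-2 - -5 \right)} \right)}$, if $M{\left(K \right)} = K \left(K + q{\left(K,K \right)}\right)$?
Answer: $- \frac{68559}{4} \approx -17140.0$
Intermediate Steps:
$q{\left(Q,g \right)} = -3 + Q + g$
$s{\left(S \right)} = \frac{S}{2}$
$M{\left(K \right)} = K \left(-3 + 3 K\right)$ ($M{\left(K \right)} = K \left(K + \left(-3 + K + K\right)\right) = K \left(K + \left(-3 + 2 K\right)\right) = K \left(-3 + 3 K\right)$)
$v = -17142$ ($v = -167935 + 150793 = -17142$)
$v + M{\left(s{\left(-2 - -5 \right)} \right)} = -17142 + 3 \frac{-2 - -5}{2} \left(-1 + \frac{-2 - -5}{2}\right) = -17142 + 3 \frac{-2 + 5}{2} \left(-1 + \frac{-2 + 5}{2}\right) = -17142 + 3 \cdot \frac{1}{2} \cdot 3 \left(-1 + \frac{1}{2} \cdot 3\right) = -17142 + 3 \cdot \frac{3}{2} \left(-1 + \frac{3}{2}\right) = -17142 + 3 \cdot \frac{3}{2} \cdot \frac{1}{2} = -17142 + \frac{9}{4} = - \frac{68559}{4}$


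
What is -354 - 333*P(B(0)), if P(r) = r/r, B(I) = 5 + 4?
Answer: -687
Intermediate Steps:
B(I) = 9
P(r) = 1
-354 - 333*P(B(0)) = -354 - 333*1 = -354 - 333 = -687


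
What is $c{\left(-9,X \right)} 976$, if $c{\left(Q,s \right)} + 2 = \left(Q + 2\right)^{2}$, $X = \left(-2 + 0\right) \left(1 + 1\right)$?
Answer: $45872$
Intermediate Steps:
$X = -4$ ($X = \left(-2\right) 2 = -4$)
$c{\left(Q,s \right)} = -2 + \left(2 + Q\right)^{2}$ ($c{\left(Q,s \right)} = -2 + \left(Q + 2\right)^{2} = -2 + \left(2 + Q\right)^{2}$)
$c{\left(-9,X \right)} 976 = \left(-2 + \left(2 - 9\right)^{2}\right) 976 = \left(-2 + \left(-7\right)^{2}\right) 976 = \left(-2 + 49\right) 976 = 47 \cdot 976 = 45872$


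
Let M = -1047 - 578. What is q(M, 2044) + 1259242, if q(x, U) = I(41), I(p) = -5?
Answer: 1259237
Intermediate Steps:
M = -1625
q(x, U) = -5
q(M, 2044) + 1259242 = -5 + 1259242 = 1259237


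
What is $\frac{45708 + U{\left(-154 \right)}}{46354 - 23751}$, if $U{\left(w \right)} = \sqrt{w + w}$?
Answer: $\frac{45708}{22603} + \frac{2 i \sqrt{77}}{22603} \approx 2.0222 + 0.00077644 i$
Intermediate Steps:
$U{\left(w \right)} = \sqrt{2} \sqrt{w}$ ($U{\left(w \right)} = \sqrt{2 w} = \sqrt{2} \sqrt{w}$)
$\frac{45708 + U{\left(-154 \right)}}{46354 - 23751} = \frac{45708 + \sqrt{2} \sqrt{-154}}{46354 - 23751} = \frac{45708 + \sqrt{2} i \sqrt{154}}{22603} = \left(45708 + 2 i \sqrt{77}\right) \frac{1}{22603} = \frac{45708}{22603} + \frac{2 i \sqrt{77}}{22603}$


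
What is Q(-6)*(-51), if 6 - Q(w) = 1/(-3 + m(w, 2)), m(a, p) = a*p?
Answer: -1547/5 ≈ -309.40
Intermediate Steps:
Q(w) = 6 - 1/(-3 + 2*w) (Q(w) = 6 - 1/(-3 + w*2) = 6 - 1/(-3 + 2*w))
Q(-6)*(-51) = ((-19 + 12*(-6))/(-3 + 2*(-6)))*(-51) = ((-19 - 72)/(-3 - 12))*(-51) = (-91/(-15))*(-51) = -1/15*(-91)*(-51) = (91/15)*(-51) = -1547/5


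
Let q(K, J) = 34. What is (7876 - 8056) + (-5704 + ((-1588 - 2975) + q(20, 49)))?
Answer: -10413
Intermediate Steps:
(7876 - 8056) + (-5704 + ((-1588 - 2975) + q(20, 49))) = (7876 - 8056) + (-5704 + ((-1588 - 2975) + 34)) = -180 + (-5704 + (-4563 + 34)) = -180 + (-5704 - 4529) = -180 - 10233 = -10413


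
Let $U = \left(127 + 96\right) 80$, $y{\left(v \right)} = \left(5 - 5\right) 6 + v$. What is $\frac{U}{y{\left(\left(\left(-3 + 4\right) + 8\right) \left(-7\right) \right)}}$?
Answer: $- \frac{17840}{63} \approx -283.17$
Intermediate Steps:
$y{\left(v \right)} = v$ ($y{\left(v \right)} = 0 \cdot 6 + v = 0 + v = v$)
$U = 17840$ ($U = 223 \cdot 80 = 17840$)
$\frac{U}{y{\left(\left(\left(-3 + 4\right) + 8\right) \left(-7\right) \right)}} = \frac{17840}{\left(\left(-3 + 4\right) + 8\right) \left(-7\right)} = \frac{17840}{\left(1 + 8\right) \left(-7\right)} = \frac{17840}{9 \left(-7\right)} = \frac{17840}{-63} = 17840 \left(- \frac{1}{63}\right) = - \frac{17840}{63}$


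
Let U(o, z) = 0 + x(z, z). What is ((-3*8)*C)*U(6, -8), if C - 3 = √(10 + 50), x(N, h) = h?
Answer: 576 + 384*√15 ≈ 2063.2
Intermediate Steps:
U(o, z) = z (U(o, z) = 0 + z = z)
C = 3 + 2*√15 (C = 3 + √(10 + 50) = 3 + √60 = 3 + 2*√15 ≈ 10.746)
((-3*8)*C)*U(6, -8) = ((-3*8)*(3 + 2*√15))*(-8) = -24*(3 + 2*√15)*(-8) = (-72 - 48*√15)*(-8) = 576 + 384*√15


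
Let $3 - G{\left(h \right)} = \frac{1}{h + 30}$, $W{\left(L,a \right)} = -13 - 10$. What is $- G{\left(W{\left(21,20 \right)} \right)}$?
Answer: $- \frac{20}{7} \approx -2.8571$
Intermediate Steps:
$W{\left(L,a \right)} = -23$
$G{\left(h \right)} = 3 - \frac{1}{30 + h}$ ($G{\left(h \right)} = 3 - \frac{1}{h + 30} = 3 - \frac{1}{30 + h}$)
$- G{\left(W{\left(21,20 \right)} \right)} = - \frac{89 + 3 \left(-23\right)}{30 - 23} = - \frac{89 - 69}{7} = - \frac{20}{7}$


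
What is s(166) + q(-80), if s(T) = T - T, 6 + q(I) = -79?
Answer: -85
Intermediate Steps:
q(I) = -85 (q(I) = -6 - 79 = -85)
s(T) = 0
s(166) + q(-80) = 0 - 85 = -85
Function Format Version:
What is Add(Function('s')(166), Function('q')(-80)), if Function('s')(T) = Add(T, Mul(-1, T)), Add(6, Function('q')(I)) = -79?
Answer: -85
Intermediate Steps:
Function('q')(I) = -85 (Function('q')(I) = Add(-6, -79) = -85)
Function('s')(T) = 0
Add(Function('s')(166), Function('q')(-80)) = Add(0, -85) = -85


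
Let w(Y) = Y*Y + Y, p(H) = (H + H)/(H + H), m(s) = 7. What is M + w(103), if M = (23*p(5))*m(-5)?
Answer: 10873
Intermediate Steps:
p(H) = 1 (p(H) = (2*H)/((2*H)) = (2*H)*(1/(2*H)) = 1)
w(Y) = Y + Y² (w(Y) = Y² + Y = Y + Y²)
M = 161 (M = (23*1)*7 = 23*7 = 161)
M + w(103) = 161 + 103*(1 + 103) = 161 + 103*104 = 161 + 10712 = 10873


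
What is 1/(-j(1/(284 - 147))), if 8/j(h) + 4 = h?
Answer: 547/1096 ≈ 0.49909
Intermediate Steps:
j(h) = 8/(-4 + h)
1/(-j(1/(284 - 147))) = 1/(-8/(-4 + 1/(284 - 147))) = 1/(-8/(-4 + 1/137)) = 1/(-8/(-547/137)) = 1/(-8*(-137)/547) = 1/(-1*(-1096/547)) = 1/(1096/547) = 547/1096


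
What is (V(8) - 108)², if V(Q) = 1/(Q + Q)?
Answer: 2982529/256 ≈ 11651.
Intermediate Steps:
V(Q) = 1/(2*Q)
(V(8) - 108)² = ((½)/8 - 108)² = ((½)*(⅛) - 108)² = (1/16 - 108)² = (-1727/16)² = 2982529/256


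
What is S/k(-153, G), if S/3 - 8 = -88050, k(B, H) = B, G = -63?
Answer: 88042/51 ≈ 1726.3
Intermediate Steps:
S = -264126 (S = 24 + 3*(-88050) = 24 - 264150 = -264126)
S/k(-153, G) = -264126/(-153) = -264126*(-1/153) = 88042/51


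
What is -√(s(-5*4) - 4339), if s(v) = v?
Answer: -I*√4359 ≈ -66.023*I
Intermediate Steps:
-√(s(-5*4) - 4339) = -√(-5*4 - 4339) = -√(-20 - 4339) = -√(-4359) = -I*√4359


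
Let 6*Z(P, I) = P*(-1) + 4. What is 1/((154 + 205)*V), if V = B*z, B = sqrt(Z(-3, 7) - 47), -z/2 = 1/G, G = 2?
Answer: I*sqrt(66)/19745 ≈ 0.00041145*I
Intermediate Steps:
Z(P, I) = 2/3 - P/6 (Z(P, I) = (P*(-1) + 4)/6 = (-P + 4)/6 = (4 - P)/6 = 2/3 - P/6)
z = -1 (z = -2/2 = -2*1/2 = -1)
B = 5*I*sqrt(66)/6 (B = sqrt((2/3 - 1/6*(-3)) - 47) = sqrt((2/3 + 1/2) - 47) = sqrt(7/6 - 47) = sqrt(-275/6) = 5*I*sqrt(66)/6 ≈ 6.77*I)
V = -5*I*sqrt(66)/6 (V = (5*I*sqrt(66)/6)*(-1) = -5*I*sqrt(66)/6 ≈ -6.77*I)
1/((154 + 205)*V) = 1/((154 + 205)*((-5*I*sqrt(66)/6))) = (I*sqrt(66)/55)/359 = I*sqrt(66)/19745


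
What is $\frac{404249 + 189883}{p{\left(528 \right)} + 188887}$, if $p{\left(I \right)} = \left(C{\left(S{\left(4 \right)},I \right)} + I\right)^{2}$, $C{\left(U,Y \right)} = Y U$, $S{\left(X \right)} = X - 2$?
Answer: $\frac{594132}{2697943} \approx 0.22022$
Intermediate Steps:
$S{\left(X \right)} = -2 + X$
$C{\left(U,Y \right)} = U Y$
$p{\left(I \right)} = 9 I^{2}$ ($p{\left(I \right)} = \left(\left(-2 + 4\right) I + I\right)^{2} = \left(2 I + I\right)^{2} = \left(3 I\right)^{2} = 9 I^{2}$)
$\frac{404249 + 189883}{p{\left(528 \right)} + 188887} = \frac{404249 + 189883}{9 \cdot 528^{2} + 188887} = \frac{594132}{9 \cdot 278784 + 188887} = \frac{594132}{2509056 + 188887} = \frac{594132}{2697943}$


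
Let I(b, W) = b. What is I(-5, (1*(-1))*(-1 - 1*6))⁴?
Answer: 625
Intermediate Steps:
I(-5, (1*(-1))*(-1 - 1*6))⁴ = (-5)⁴ = 625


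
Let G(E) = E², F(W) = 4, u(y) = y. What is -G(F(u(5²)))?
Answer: -16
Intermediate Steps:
-G(F(u(5²))) = -1*4² = -1*16 = -16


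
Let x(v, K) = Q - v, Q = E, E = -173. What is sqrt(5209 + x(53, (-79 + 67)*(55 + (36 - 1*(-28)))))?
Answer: sqrt(4983) ≈ 70.590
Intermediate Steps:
Q = -173
x(v, K) = -173 - v
sqrt(5209 + x(53, (-79 + 67)*(55 + (36 - 1*(-28))))) = sqrt(5209 + (-173 - 1*53)) = sqrt(5209 + (-173 - 53)) = sqrt(5209 - 226) = sqrt(4983)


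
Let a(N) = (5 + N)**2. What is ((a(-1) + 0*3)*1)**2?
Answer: 256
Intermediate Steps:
((a(-1) + 0*3)*1)**2 = (((5 - 1)**2 + 0*3)*1)**2 = ((4**2 + 0)*1)**2 = ((16 + 0)*1)**2 = (16*1)**2 = 16**2 = 256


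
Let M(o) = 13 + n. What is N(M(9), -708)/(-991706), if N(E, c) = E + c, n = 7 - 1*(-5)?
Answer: 683/991706 ≈ 0.00068871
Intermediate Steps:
n = 12 (n = 7 + 5 = 12)
M(o) = 25 (M(o) = 13 + 12 = 25)
N(M(9), -708)/(-991706) = (25 - 708)/(-991706) = -683*(-1/991706) = 683/991706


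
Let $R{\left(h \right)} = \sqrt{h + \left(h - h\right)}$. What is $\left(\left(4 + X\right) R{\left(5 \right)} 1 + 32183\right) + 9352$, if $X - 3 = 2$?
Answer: $41535 + 9 \sqrt{5} \approx 41555.0$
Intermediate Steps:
$X = 5$ ($X = 3 + 2 = 5$)
$R{\left(h \right)} = \sqrt{h}$ ($R{\left(h \right)} = \sqrt{h + 0} = \sqrt{h}$)
$\left(\left(4 + X\right) R{\left(5 \right)} 1 + 32183\right) + 9352 = \left(\left(4 + 5\right) \sqrt{5} \cdot 1 + 32183\right) + 9352 = \left(9 \sqrt{5} \cdot 1 + 32183\right) + 9352 = \left(9 \sqrt{5} + 32183\right) + 9352 = \left(32183 + 9 \sqrt{5}\right) + 9352 = 41535 + 9 \sqrt{5}$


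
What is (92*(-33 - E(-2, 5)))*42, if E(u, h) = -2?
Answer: -119784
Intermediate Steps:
(92*(-33 - E(-2, 5)))*42 = (92*(-33 - 1*(-2)))*42 = (92*(-33 + 2))*42 = (92*(-31))*42 = -2852*42 = -119784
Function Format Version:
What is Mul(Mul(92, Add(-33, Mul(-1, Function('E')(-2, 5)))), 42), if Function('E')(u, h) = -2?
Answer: -119784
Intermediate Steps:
Mul(Mul(92, Add(-33, Mul(-1, Function('E')(-2, 5)))), 42) = Mul(Mul(92, Add(-33, Mul(-1, -2))), 42) = Mul(Mul(92, Add(-33, 2)), 42) = Mul(Mul(92, -31), 42) = Mul(-2852, 42) = -119784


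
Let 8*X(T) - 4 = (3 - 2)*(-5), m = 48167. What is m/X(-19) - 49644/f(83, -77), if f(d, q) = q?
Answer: -4231604/11 ≈ -3.8469e+5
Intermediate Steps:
X(T) = -⅛ (X(T) = ½ + ((3 - 2)*(-5))/8 = ½ + (1*(-5))/8 = ½ + (⅛)*(-5) = ½ - 5/8 = -⅛)
m/X(-19) - 49644/f(83, -77) = 48167/(-⅛) - 49644/(-77) = 48167*(-8) - 49644*(-1/77) = -385336 + 7092/11 = -4231604/11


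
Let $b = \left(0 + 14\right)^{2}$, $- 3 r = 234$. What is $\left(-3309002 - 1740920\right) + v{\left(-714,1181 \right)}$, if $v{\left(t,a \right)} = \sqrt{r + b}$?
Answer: $-5049922 + \sqrt{118} \approx -5.0499 \cdot 10^{6}$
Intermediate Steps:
$r = -78$ ($r = \left(- \frac{1}{3}\right) 234 = -78$)
$b = 196$ ($b = 14^{2} = 196$)
$v{\left(t,a \right)} = \sqrt{118}$ ($v{\left(t,a \right)} = \sqrt{-78 + 196} = \sqrt{118}$)
$\left(-3309002 - 1740920\right) + v{\left(-714,1181 \right)} = \left(-3309002 - 1740920\right) + \sqrt{118} = -5049922 + \sqrt{118}$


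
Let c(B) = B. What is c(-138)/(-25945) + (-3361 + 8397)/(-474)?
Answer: -65296804/6148965 ≈ -10.619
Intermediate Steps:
c(-138)/(-25945) + (-3361 + 8397)/(-474) = -138/(-25945) + (-3361 + 8397)/(-474) = -138*(-1/25945) + 5036*(-1/474) = 138/25945 - 2518/237 = -65296804/6148965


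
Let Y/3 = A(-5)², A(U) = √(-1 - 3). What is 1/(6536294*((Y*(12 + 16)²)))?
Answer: -1/61493453952 ≈ -1.6262e-11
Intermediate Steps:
A(U) = 2*I (A(U) = √(-4) = 2*I)
Y = -12 (Y = 3*(2*I)² = 3*(-4) = -12)
1/(6536294*((Y*(12 + 16)²))) = 1/(6536294*((-12*(12 + 16)²))) = 1/(6536294*((-12*28²))) = 1/(6536294*((-12*784))) = (1/6536294)/(-9408) = (1/6536294)*(-1/9408) = -1/61493453952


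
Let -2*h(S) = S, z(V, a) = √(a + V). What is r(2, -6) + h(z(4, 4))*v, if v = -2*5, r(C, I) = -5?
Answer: -5 + 10*√2 ≈ 9.1421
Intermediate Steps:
v = -10
z(V, a) = √(V + a)
h(S) = -S/2
r(2, -6) + h(z(4, 4))*v = -5 - √(4 + 4)/2*(-10) = -5 - √2*(-10) = -5 + 10*√2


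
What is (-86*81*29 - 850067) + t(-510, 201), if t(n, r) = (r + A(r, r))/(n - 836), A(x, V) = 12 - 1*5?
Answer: -708050617/673 ≈ -1.0521e+6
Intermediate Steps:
A(x, V) = 7 (A(x, V) = 12 - 5 = 7)
t(n, r) = (7 + r)/(-836 + n) (t(n, r) = (r + 7)/(n - 836) = (7 + r)/(-836 + n))
(-86*81*29 - 850067) + t(-510, 201) = (-86*81*29 - 850067) + (7 + 201)/(-836 - 510) = (-6966*29 - 850067) + 208/(-1346) = (-202014 - 850067) - 1/1346*208 = -1052081 - 104/673 = -708050617/673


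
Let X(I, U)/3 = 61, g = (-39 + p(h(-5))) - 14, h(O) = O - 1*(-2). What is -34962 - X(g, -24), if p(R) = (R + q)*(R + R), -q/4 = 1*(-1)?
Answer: -35145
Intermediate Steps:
q = 4 (q = -4*(-1) = 4)
h(O) = 2 + O (h(O) = O + 2 = 2 + O)
p(R) = 2*R*(4 + R) (p(R) = (R + 4)*(R + R) = (4 + R)*(2*R) = 2*R*(4 + R))
g = -59 (g = (-39 + 2*(2 - 5)*(4 + (2 - 5))) - 14 = (-39 + 2*(-3)*(4 - 3)) - 14 = (-39 + 2*(-3)*1) - 14 = (-39 - 6) - 14 = -45 - 14 = -59)
X(I, U) = 183 (X(I, U) = 3*61 = 183)
-34962 - X(g, -24) = -34962 - 1*183 = -34962 - 183 = -35145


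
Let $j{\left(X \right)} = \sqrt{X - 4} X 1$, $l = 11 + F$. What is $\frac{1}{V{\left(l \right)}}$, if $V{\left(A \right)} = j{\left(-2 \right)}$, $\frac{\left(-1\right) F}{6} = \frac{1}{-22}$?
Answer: $\frac{i \sqrt{6}}{12} \approx 0.20412 i$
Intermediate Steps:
$F = \frac{3}{11}$ ($F = - \frac{6}{-22} = \left(-6\right) \left(- \frac{1}{22}\right) = \frac{3}{11} \approx 0.27273$)
$l = \frac{124}{11}$ ($l = 11 + \frac{3}{11} = \frac{124}{11} \approx 11.273$)
$j{\left(X \right)} = X \sqrt{-4 + X}$ ($j{\left(X \right)} = \sqrt{-4 + X} X 1 = X \sqrt{-4 + X} 1 = X \sqrt{-4 + X}$)
$V{\left(A \right)} = - 2 i \sqrt{6}$ ($V{\left(A \right)} = - 2 \sqrt{-4 - 2} = - 2 \sqrt{-6} = - 2 i \sqrt{6}$)
$\frac{1}{V{\left(l \right)}} = \frac{1}{\left(-2\right) i \sqrt{6}} = \frac{i \sqrt{6}}{12}$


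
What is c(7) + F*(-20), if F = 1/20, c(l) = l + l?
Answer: 13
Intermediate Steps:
c(l) = 2*l
F = 1/20 ≈ 0.050000
c(7) + F*(-20) = 2*7 + (1/20)*(-20) = 14 - 1 = 13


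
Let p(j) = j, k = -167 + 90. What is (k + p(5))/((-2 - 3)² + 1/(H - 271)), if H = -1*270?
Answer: -3246/1127 ≈ -2.8802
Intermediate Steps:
k = -77
H = -270
(k + p(5))/((-2 - 3)² + 1/(H - 271)) = (-77 + 5)/((-2 - 3)² + 1/(-270 - 271)) = -72/((-5)² + 1/(-541)) = -72/(25 - 1/541) = -72/13524/541 = -72*541/13524 = -3246/1127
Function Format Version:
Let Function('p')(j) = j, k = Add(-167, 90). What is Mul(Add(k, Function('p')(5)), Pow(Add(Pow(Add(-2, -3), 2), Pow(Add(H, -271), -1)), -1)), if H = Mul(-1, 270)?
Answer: Rational(-3246, 1127) ≈ -2.8802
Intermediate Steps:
k = -77
H = -270
Mul(Add(k, Function('p')(5)), Pow(Add(Pow(Add(-2, -3), 2), Pow(Add(H, -271), -1)), -1)) = Mul(Add(-77, 5), Pow(Add(Pow(Add(-2, -3), 2), Pow(Add(-270, -271), -1)), -1)) = Mul(-72, Pow(Add(Pow(-5, 2), Pow(-541, -1)), -1)) = Mul(-72, Pow(Add(25, Rational(-1, 541)), -1)) = Mul(-72, Pow(Rational(13524, 541), -1)) = Mul(-72, Rational(541, 13524)) = Rational(-3246, 1127)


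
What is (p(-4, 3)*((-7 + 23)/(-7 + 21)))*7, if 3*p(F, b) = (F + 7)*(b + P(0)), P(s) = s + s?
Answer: 24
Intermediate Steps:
P(s) = 2*s
p(F, b) = b*(7 + F)/3 (p(F, b) = ((F + 7)*(b + 2*0))/3 = ((7 + F)*(b + 0))/3 = ((7 + F)*b)/3 = (b*(7 + F))/3 = b*(7 + F)/3)
(p(-4, 3)*((-7 + 23)/(-7 + 21)))*7 = (((⅓)*3*(7 - 4))*((-7 + 23)/(-7 + 21)))*7 = (((⅓)*3*3)*(16/14))*7 = (3*(16*(1/14)))*7 = (3*(8/7))*7 = (24/7)*7 = 24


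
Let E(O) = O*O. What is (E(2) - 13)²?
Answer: 81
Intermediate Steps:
E(O) = O²
(E(2) - 13)² = (2² - 13)² = (4 - 13)² = (-9)² = 81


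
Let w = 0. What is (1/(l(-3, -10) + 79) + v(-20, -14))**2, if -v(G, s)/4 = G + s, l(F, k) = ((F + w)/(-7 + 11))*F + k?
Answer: 1502647696/81225 ≈ 18500.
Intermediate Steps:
l(F, k) = k + F**2/4 (l(F, k) = ((F + 0)/(-7 + 11))*F + k = (F/4)*F + k = F**2/4 + k = k + F**2/4)
v(G, s) = -4*G - 4*s (v(G, s) = -4*(G + s) = -4*G - 4*s)
(1/(l(-3, -10) + 79) + v(-20, -14))**2 = (1/((-10 + (1/4)*(-3)**2) + 79) + (-4*(-20) - 4*(-14)))**2 = (1/((-10 + (1/4)*9) + 79) + (80 + 56))**2 = (1/((-10 + 9/4) + 79) + 136)**2 = (1/(-31/4 + 79) + 136)**2 = (1/(285/4) + 136)**2 = (4/285 + 136)**2 = (38764/285)**2 = 1502647696/81225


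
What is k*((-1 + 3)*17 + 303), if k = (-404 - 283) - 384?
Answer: -360927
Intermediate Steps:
k = -1071 (k = -687 - 384 = -1071)
k*((-1 + 3)*17 + 303) = -1071*((-1 + 3)*17 + 303) = -1071*(2*17 + 303) = -1071*(34 + 303) = -1071*337 = -360927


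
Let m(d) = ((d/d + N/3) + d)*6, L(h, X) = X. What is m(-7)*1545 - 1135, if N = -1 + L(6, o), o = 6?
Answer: -41305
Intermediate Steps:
N = 5 (N = -1 + 6 = 5)
m(d) = 16 + 6*d (m(d) = ((d/d + 5/3) + d)*6 = ((1 + 5*(1/3)) + d)*6 = ((1 + 5/3) + d)*6 = (8/3 + d)*6 = 16 + 6*d)
m(-7)*1545 - 1135 = (16 + 6*(-7))*1545 - 1135 = (16 - 42)*1545 - 1135 = -26*1545 - 1135 = -40170 - 1135 = -41305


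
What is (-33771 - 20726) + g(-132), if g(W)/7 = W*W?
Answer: 67471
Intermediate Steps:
g(W) = 7*W**2 (g(W) = 7*(W*W) = 7*W**2)
(-33771 - 20726) + g(-132) = (-33771 - 20726) + 7*(-132)**2 = -54497 + 7*17424 = -54497 + 121968 = 67471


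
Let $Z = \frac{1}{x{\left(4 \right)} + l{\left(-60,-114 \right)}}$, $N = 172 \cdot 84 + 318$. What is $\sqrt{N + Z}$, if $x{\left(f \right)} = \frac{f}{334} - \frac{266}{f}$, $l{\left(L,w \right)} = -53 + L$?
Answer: $\frac{10 \sqrt{58963611626}}{19983} \approx 121.52$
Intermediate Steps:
$N = 14766$ ($N = 14448 + 318 = 14766$)
$x{\left(f \right)} = - \frac{266}{f} + \frac{f}{334}$ ($x{\left(f \right)} = f \frac{1}{334} - \frac{266}{f} = \frac{f}{334} - \frac{266}{f} = - \frac{266}{f} + \frac{f}{334}$)
$Z = - \frac{334}{59949}$ ($Z = \frac{1}{\left(- \frac{266}{4} + \frac{1}{334} \cdot 4\right) - 113} = \frac{1}{\left(\left(-266\right) \frac{1}{4} + \frac{2}{167}\right) - 113} = \frac{1}{\left(- \frac{133}{2} + \frac{2}{167}\right) - 113} = \frac{1}{- \frac{22207}{334} - 113} = \frac{1}{- \frac{59949}{334}} = - \frac{334}{59949} \approx -0.0055714$)
$\sqrt{N + Z} = \sqrt{14766 - \frac{334}{59949}} = \sqrt{\frac{885206600}{59949}} = \frac{10 \sqrt{58963611626}}{19983}$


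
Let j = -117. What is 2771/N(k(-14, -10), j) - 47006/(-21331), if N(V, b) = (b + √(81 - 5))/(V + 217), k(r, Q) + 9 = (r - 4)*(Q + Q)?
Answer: -3927454712978/290378903 - 3147856*√19/13613 ≈ -14533.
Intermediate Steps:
k(r, Q) = -9 + 2*Q*(-4 + r) (k(r, Q) = -9 + (r - 4)*(Q + Q) = -9 + (-4 + r)*(2*Q) = -9 + 2*Q*(-4 + r))
N(V, b) = (b + 2*√19)/(217 + V) (N(V, b) = (b + √76)/(217 + V) = (b + 2*√19)/(217 + V))
2771/N(k(-14, -10), j) - 47006/(-21331) = 2771/(((-117 + 2*√19)/(217 + (-9 - 8*(-10) + 2*(-10)*(-14))))) - 47006/(-21331) = 2771/(((-117 + 2*√19)/(217 + (-9 + 80 + 280)))) - 47006*(-1/21331) = 2771/(((-117 + 2*√19)/(217 + 351))) + 47006/21331 = 2771/(((-117 + 2*√19)/568)) + 47006/21331 = 2771/(-117/568 + √19/284) + 47006/21331 = 47006/21331 + 2771/(-117/568 + √19/284)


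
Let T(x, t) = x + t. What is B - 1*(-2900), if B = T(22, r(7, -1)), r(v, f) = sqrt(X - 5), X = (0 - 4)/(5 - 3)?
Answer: 2922 + I*sqrt(7) ≈ 2922.0 + 2.6458*I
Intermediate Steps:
X = -2 (X = -4/2 = -4*1/2 = -2)
r(v, f) = I*sqrt(7) (r(v, f) = sqrt(-2 - 5) = sqrt(-7) = I*sqrt(7))
T(x, t) = t + x
B = 22 + I*sqrt(7) (B = I*sqrt(7) + 22 = 22 + I*sqrt(7) ≈ 22.0 + 2.6458*I)
B - 1*(-2900) = (22 + I*sqrt(7)) - 1*(-2900) = (22 + I*sqrt(7)) + 2900 = 2922 + I*sqrt(7)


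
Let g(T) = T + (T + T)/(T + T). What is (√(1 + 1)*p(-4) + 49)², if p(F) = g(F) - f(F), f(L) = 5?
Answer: 2529 - 784*√2 ≈ 1420.3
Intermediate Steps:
g(T) = 1 + T (g(T) = T + (2*T)/((2*T)) = T + (2*T)*(1/(2*T)) = T + 1 = 1 + T)
p(F) = -4 + F (p(F) = (1 + F) - 1*5 = (1 + F) - 5 = -4 + F)
(√(1 + 1)*p(-4) + 49)² = (√(1 + 1)*(-4 - 4) + 49)² = (√2*(-8) + 49)² = (-8*√2 + 49)² = (49 - 8*√2)²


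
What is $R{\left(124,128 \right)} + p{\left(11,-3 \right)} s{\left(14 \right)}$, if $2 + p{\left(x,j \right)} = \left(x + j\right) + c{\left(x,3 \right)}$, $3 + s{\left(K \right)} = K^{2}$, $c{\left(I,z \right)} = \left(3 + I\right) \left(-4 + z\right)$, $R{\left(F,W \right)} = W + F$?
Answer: $-1292$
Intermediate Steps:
$R{\left(F,W \right)} = F + W$
$c{\left(I,z \right)} = \left(-4 + z\right) \left(3 + I\right)$
$s{\left(K \right)} = -3 + K^{2}$
$p{\left(x,j \right)} = -5 + j$ ($p{\left(x,j \right)} = -2 + \left(\left(x + j\right) + \left(-12 - 4 x + 3 \cdot 3 + x 3\right)\right) = -2 + \left(\left(j + x\right) + \left(-12 - 4 x + 9 + 3 x\right)\right) = -2 + \left(\left(j + x\right) - \left(3 + x\right)\right) = -2 + \left(-3 + j\right) = -5 + j$)
$R{\left(124,128 \right)} + p{\left(11,-3 \right)} s{\left(14 \right)} = \left(124 + 128\right) + \left(-5 - 3\right) \left(-3 + 14^{2}\right) = 252 - 8 \left(-3 + 196\right) = 252 - 1544 = -1292$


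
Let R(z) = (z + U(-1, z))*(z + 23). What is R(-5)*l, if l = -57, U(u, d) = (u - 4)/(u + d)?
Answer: 4275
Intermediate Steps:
U(u, d) = (-4 + u)/(d + u)
R(z) = (23 + z)*(z - 5/(-1 + z)) (R(z) = (z + (-4 - 1)/(z - 1))*(z + 23) = (z - 5/(-1 + z))*(23 + z) = (23 + z)*(z - 5/(-1 + z)))
R(-5)*l = ((-115 - 5*(-5) - 5*(-1 - 5)*(23 - 5))/(-1 - 5))*(-57) = ((-115 + 25 - 5*(-6)*18)/(-6))*(-57) = -(-115 + 25 + 540)/6*(-57) = -⅙*450*(-57) = -75*(-57) = 4275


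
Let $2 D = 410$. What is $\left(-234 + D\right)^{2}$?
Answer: $841$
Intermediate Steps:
$D = 205$ ($D = \frac{1}{2} \cdot 410 = 205$)
$\left(-234 + D\right)^{2} = \left(-234 + 205\right)^{2} = \left(-29\right)^{2} = 841$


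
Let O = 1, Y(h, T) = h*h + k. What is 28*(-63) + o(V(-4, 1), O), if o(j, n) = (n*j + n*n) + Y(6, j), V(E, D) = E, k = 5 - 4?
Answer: -1730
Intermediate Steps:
k = 1
Y(h, T) = 1 + h² (Y(h, T) = h*h + 1 = h² + 1 = 1 + h²)
o(j, n) = 37 + n² + j*n (o(j, n) = (n*j + n*n) + (1 + 6²) = (j*n + n²) + (1 + 36) = (n² + j*n) + 37 = 37 + n² + j*n)
28*(-63) + o(V(-4, 1), O) = 28*(-63) + (37 + 1² - 4*1) = -1764 + (37 + 1 - 4) = -1764 + 34 = -1730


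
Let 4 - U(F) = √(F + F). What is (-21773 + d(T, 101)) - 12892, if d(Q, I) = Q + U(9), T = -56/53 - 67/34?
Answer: -62464577/1802 - 3*√2 ≈ -34668.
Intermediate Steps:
U(F) = 4 - √2*√F (U(F) = 4 - √(F + F) = 4 - √(2*F) = 4 - √2*√F)
T = -5455/1802 (T = -56*1/53 - 67*1/34 = -56/53 - 67/34 = -5455/1802 ≈ -3.0272)
d(Q, I) = 4 + Q - 3*√2 (d(Q, I) = Q + (4 - √2*√9) = Q + (4 - 1*√2*3) = Q + (4 - 3*√2) = 4 + Q - 3*√2)
(-21773 + d(T, 101)) - 12892 = (-21773 + (4 - 5455/1802 - 3*√2)) - 12892 = (-21773 + (1753/1802 - 3*√2)) - 12892 = (-39233193/1802 - 3*√2) - 12892 = -62464577/1802 - 3*√2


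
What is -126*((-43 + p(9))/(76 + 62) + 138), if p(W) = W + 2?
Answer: -399252/23 ≈ -17359.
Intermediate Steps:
p(W) = 2 + W
-126*((-43 + p(9))/(76 + 62) + 138) = -126*((-43 + (2 + 9))/(76 + 62) + 138) = -126*((-43 + 11)/138 + 138) = -126*(-32*1/138 + 138) = -126*(-16/69 + 138) = -126*9506/69 = -399252/23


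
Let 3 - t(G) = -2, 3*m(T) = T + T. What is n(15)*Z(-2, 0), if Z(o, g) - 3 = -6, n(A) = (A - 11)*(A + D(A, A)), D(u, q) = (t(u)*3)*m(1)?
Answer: -300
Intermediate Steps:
m(T) = 2*T/3 (m(T) = (T + T)/3 = (2*T)/3 = 2*T/3)
t(G) = 5 (t(G) = 3 - 1*(-2) = 3 + 2 = 5)
D(u, q) = 10 (D(u, q) = (5*3)*((⅔)*1) = 15*(⅔) = 10)
n(A) = (-11 + A)*(10 + A) (n(A) = (A - 11)*(A + 10) = (-11 + A)*(10 + A))
Z(o, g) = -3 (Z(o, g) = 3 - 6 = -3)
n(15)*Z(-2, 0) = (-110 + 15² - 1*15)*(-3) = (-110 + 225 - 15)*(-3) = 100*(-3) = -300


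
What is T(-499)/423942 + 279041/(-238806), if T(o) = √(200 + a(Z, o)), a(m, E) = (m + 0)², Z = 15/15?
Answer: -279041/238806 + √201/423942 ≈ -1.1685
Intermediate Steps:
Z = 1 (Z = 15*(1/15) = 1)
a(m, E) = m²
T(o) = √201 (T(o) = √(200 + 1²) = √(200 + 1) = √201)
T(-499)/423942 + 279041/(-238806) = √201/423942 + 279041/(-238806) = √201*(1/423942) + 279041*(-1/238806) = √201/423942 - 279041/238806 = -279041/238806 + √201/423942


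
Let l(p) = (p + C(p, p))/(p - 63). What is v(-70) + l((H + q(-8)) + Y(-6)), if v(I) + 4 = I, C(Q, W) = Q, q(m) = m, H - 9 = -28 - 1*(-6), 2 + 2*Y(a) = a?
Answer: -3231/44 ≈ -73.432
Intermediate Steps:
Y(a) = -1 + a/2
H = -13 (H = 9 + (-28 - 1*(-6)) = 9 + (-28 + 6) = 9 - 22 = -13)
v(I) = -4 + I
l(p) = 2*p/(-63 + p) (l(p) = (p + p)/(p - 63) = (2*p)/(-63 + p) = 2*p/(-63 + p))
v(-70) + l((H + q(-8)) + Y(-6)) = (-4 - 70) + 2*((-13 - 8) + (-1 + (½)*(-6)))/(-63 + ((-13 - 8) + (-1 + (½)*(-6)))) = -74 + 2*(-21 + (-1 - 3))/(-63 + (-21 + (-1 - 3))) = -74 + 2*(-21 - 4)/(-63 + (-21 - 4)) = -74 + 2*(-25)/(-63 - 25) = -74 + 2*(-25)/(-88) = -74 + 2*(-25)*(-1/88) = -74 + 25/44 = -3231/44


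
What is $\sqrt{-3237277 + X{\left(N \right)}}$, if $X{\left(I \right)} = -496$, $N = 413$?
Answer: $7 i \sqrt{66077} \approx 1799.4 i$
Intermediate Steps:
$\sqrt{-3237277 + X{\left(N \right)}} = \sqrt{-3237277 - 496} = \sqrt{-3237773} = 7 i \sqrt{66077}$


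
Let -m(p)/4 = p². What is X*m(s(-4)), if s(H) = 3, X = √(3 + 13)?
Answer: -144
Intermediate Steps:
X = 4 (X = √16 = 4)
m(p) = -4*p²
X*m(s(-4)) = 4*(-4*3²) = 4*(-4*9) = 4*(-36) = -144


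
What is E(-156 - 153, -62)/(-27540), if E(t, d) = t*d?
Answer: -3193/4590 ≈ -0.69564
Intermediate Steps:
E(t, d) = d*t
E(-156 - 153, -62)/(-27540) = -62*(-156 - 153)/(-27540) = -62*(-309)*(-1/27540) = 19158*(-1/27540) = -3193/4590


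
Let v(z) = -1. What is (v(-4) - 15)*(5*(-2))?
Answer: 160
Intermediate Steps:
(v(-4) - 15)*(5*(-2)) = (-1 - 15)*(5*(-2)) = -16*(-10) = 160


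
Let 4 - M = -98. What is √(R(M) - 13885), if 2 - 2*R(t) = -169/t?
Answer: I*√144440517/102 ≈ 117.83*I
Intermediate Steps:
M = 102 (M = 4 - 1*(-98) = 4 + 98 = 102)
R(t) = 1 + 169/(2*t) (R(t) = 1 - (-169)/(2*t) = 1 + 169/(2*t))
√(R(M) - 13885) = √((169/2 + 102)/102 - 13885) = √((1/102)*(373/2) - 13885) = √(373/204 - 13885) = √(-2832167/204) = I*√144440517/102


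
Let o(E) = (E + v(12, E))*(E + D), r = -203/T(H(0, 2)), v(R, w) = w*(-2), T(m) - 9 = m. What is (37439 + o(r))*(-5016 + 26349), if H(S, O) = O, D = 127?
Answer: 101811763833/121 ≈ 8.4142e+8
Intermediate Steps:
T(m) = 9 + m
v(R, w) = -2*w
r = -203/11 (r = -203/(9 + 2) = -203/11 ≈ -18.455)
o(E) = -E*(127 + E) (o(E) = (E - 2*E)*(E + 127) = (-E)*(127 + E) = -E*(127 + E))
(37439 + o(r))*(-5016 + 26349) = (37439 - 203*(-127 - 1*(-203/11))/11)*(-5016 + 26349) = (37439 - 203*(-127 + 203/11)/11)*21333 = (37439 - 203/11*(-1194/11))*21333 = (37439 + 242382/121)*21333 = (4772501/121)*21333 = 101811763833/121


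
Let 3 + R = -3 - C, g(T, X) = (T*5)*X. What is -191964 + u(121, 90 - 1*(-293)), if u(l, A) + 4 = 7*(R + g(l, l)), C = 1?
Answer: 320418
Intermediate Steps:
g(T, X) = 5*T*X (g(T, X) = (5*T)*X = 5*T*X)
R = -7 (R = -3 + (-3 - 1*1) = -3 + (-3 - 1) = -3 - 4 = -7)
u(l, A) = -53 + 35*l**2 (u(l, A) = -4 + 7*(-7 + 5*l*l) = -4 + 7*(-7 + 5*l**2) = -4 + (-49 + 35*l**2) = -53 + 35*l**2)
-191964 + u(121, 90 - 1*(-293)) = -191964 + (-53 + 35*121**2) = -191964 + (-53 + 35*14641) = -191964 + (-53 + 512435) = -191964 + 512382 = 320418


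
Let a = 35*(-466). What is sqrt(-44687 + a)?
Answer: I*sqrt(60997) ≈ 246.98*I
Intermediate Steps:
a = -16310
sqrt(-44687 + a) = sqrt(-44687 - 16310) = sqrt(-60997) = I*sqrt(60997)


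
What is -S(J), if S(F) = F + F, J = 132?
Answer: -264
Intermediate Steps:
S(F) = 2*F
-S(J) = -2*132 = -1*264 = -264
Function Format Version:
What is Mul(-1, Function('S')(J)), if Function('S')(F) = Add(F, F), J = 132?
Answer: -264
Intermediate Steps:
Function('S')(F) = Mul(2, F)
Mul(-1, Function('S')(J)) = Mul(-1, Mul(2, 132)) = Mul(-1, 264) = -264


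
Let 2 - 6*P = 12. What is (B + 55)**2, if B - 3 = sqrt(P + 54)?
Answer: (174 + sqrt(471))**2/9 ≈ 4255.5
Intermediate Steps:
P = -5/3 (P = 1/3 - 1/6*12 = 1/3 - 2 = -5/3 ≈ -1.6667)
B = 3 + sqrt(471)/3 (B = 3 + sqrt(-5/3 + 54) = 3 + sqrt(157/3) = 3 + sqrt(471)/3 ≈ 10.234)
(B + 55)**2 = ((3 + sqrt(471)/3) + 55)**2 = (58 + sqrt(471)/3)**2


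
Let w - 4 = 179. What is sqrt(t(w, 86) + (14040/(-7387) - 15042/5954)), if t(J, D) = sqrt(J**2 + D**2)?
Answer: sqrt(-2140936999752993 + 483608435227801*sqrt(40885))/21991099 ≈ 14.063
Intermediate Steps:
w = 183 (w = 4 + 179 = 183)
t(J, D) = sqrt(D**2 + J**2)
sqrt(t(w, 86) + (14040/(-7387) - 15042/5954)) = sqrt(sqrt(86**2 + 183**2) + (14040/(-7387) - 15042/5954)) = sqrt(sqrt(7396 + 33489) + (14040*(-1/7387) - 15042*1/5954)) = sqrt(sqrt(40885) + (-14040/7387 - 7521/2977)) = sqrt(sqrt(40885) - 97354707/21991099) = sqrt(-97354707/21991099 + sqrt(40885))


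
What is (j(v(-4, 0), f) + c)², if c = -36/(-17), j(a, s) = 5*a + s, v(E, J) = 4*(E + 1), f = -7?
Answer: 1216609/289 ≈ 4209.7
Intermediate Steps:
v(E, J) = 4 + 4*E (v(E, J) = 4*(1 + E) = 4 + 4*E)
j(a, s) = s + 5*a
c = 36/17 (c = -36*(-1/17) = 36/17 ≈ 2.1176)
(j(v(-4, 0), f) + c)² = ((-7 + 5*(4 + 4*(-4))) + 36/17)² = ((-7 + 5*(4 - 16)) + 36/17)² = ((-7 + 5*(-12)) + 36/17)² = ((-7 - 60) + 36/17)² = (-67 + 36/17)² = (-1103/17)² = 1216609/289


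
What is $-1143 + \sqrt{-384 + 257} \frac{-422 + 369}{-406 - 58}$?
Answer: $-1143 + \frac{53 i \sqrt{127}}{464} \approx -1143.0 + 1.2872 i$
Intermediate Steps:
$-1143 + \sqrt{-384 + 257} \frac{-422 + 369}{-406 - 58} = -1143 + \sqrt{-127} \left(- \frac{53}{-464}\right) = -1143 + i \sqrt{127} \left(\left(-53\right) \left(- \frac{1}{464}\right)\right) = -1143 + i \sqrt{127} \cdot \frac{53}{464} = -1143 + \frac{53 i \sqrt{127}}{464}$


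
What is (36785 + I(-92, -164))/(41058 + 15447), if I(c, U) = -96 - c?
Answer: 36781/56505 ≈ 0.65093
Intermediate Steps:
(36785 + I(-92, -164))/(41058 + 15447) = (36785 + (-96 - 1*(-92)))/(41058 + 15447) = (36785 + (-96 + 92))/56505 = (36785 - 4)*(1/56505) = 36781*(1/56505) = 36781/56505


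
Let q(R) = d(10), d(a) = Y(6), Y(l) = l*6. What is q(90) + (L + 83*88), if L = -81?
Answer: 7259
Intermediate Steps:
Y(l) = 6*l
d(a) = 36 (d(a) = 6*6 = 36)
q(R) = 36
q(90) + (L + 83*88) = 36 + (-81 + 83*88) = 36 + (-81 + 7304) = 36 + 7223 = 7259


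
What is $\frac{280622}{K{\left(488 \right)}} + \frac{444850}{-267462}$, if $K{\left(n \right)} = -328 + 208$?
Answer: $- \frac{6259091947}{2674620} \approx -2340.2$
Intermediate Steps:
$K{\left(n \right)} = -120$
$\frac{280622}{K{\left(488 \right)}} + \frac{444850}{-267462} = \frac{280622}{-120} + \frac{444850}{-267462} = 280622 \left(- \frac{1}{120}\right) + 444850 \left(- \frac{1}{267462}\right) = - \frac{140311}{60} - \frac{222425}{133731} = - \frac{6259091947}{2674620}$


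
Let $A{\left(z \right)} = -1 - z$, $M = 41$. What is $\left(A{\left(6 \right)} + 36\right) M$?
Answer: $1189$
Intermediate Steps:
$\left(A{\left(6 \right)} + 36\right) M = \left(\left(-1 - 6\right) + 36\right) 41 = \left(-7 + 36\right) 41 = 29 \cdot 41 = 1189$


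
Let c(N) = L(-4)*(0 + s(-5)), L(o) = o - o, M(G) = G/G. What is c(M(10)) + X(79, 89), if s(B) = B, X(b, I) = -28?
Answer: -28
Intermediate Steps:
M(G) = 1
L(o) = 0
c(N) = 0 (c(N) = 0*(0 - 5) = 0*(-5) = 0)
c(M(10)) + X(79, 89) = 0 - 28 = -28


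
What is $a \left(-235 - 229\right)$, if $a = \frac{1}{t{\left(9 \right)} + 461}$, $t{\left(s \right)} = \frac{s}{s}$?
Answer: $- \frac{232}{231} \approx -1.0043$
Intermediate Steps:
$t{\left(s \right)} = 1$
$a = \frac{1}{462}$ ($a = \frac{1}{1 + 461} = \frac{1}{462} \approx 0.0021645$)
$a \left(-235 - 229\right) = \frac{-235 - 229}{462} = \frac{1}{462} \left(-464\right) = - \frac{232}{231}$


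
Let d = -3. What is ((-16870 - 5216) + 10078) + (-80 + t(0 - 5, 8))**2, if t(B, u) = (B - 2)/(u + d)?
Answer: -134551/25 ≈ -5382.0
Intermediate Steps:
t(B, u) = (-2 + B)/(-3 + u) (t(B, u) = (B - 2)/(u - 3) = (-2 + B)/(-3 + u))
((-16870 - 5216) + 10078) + (-80 + t(0 - 5, 8))**2 = ((-16870 - 5216) + 10078) + (-80 + (-2 + (0 - 5))/(-3 + 8))**2 = (-22086 + 10078) + (-80 + (-2 - 5)/5)**2 = -12008 + (-80 + (1/5)*(-7))**2 = -12008 + (-80 - 7/5)**2 = -12008 + (-407/5)**2 = -12008 + 165649/25 = -134551/25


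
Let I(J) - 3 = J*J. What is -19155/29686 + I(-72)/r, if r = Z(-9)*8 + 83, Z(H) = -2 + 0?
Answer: 152697897/1988962 ≈ 76.773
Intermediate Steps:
Z(H) = -2
r = 67 (r = -2*8 + 83 = -16 + 83 = 67)
I(J) = 3 + J² (I(J) = 3 + J*J = 3 + J²)
-19155/29686 + I(-72)/r = -19155/29686 + (3 + (-72)²)/67 = -19155*1/29686 + (3 + 5184)*(1/67) = -19155/29686 + 5187*(1/67) = -19155/29686 + 5187/67 = 152697897/1988962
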